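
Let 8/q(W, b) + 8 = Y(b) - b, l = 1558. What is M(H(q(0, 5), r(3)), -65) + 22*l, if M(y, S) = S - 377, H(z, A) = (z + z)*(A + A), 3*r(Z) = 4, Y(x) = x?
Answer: 33834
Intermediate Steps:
r(Z) = 4/3 (r(Z) = (⅓)*4 = 4/3)
q(W, b) = -1 (q(W, b) = 8/(-8 + (b - b)) = 8/(-8 + 0) = 8/(-8) = 8*(-⅛) = -1)
H(z, A) = 4*A*z (H(z, A) = (2*z)*(2*A) = 4*A*z)
M(y, S) = -377 + S
M(H(q(0, 5), r(3)), -65) + 22*l = (-377 - 65) + 22*1558 = -442 + 34276 = 33834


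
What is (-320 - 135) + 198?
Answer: -257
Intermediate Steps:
(-320 - 135) + 198 = -455 + 198 = -257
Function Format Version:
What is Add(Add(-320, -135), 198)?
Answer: -257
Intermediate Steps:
Add(Add(-320, -135), 198) = Add(-455, 198) = -257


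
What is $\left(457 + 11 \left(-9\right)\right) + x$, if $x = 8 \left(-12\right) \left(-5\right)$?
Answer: $838$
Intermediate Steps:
$x = 480$ ($x = \left(-96\right) \left(-5\right) = 480$)
$\left(457 + 11 \left(-9\right)\right) + x = \left(457 + 11 \left(-9\right)\right) + 480 = \left(457 - 99\right) + 480 = 358 + 480 = 838$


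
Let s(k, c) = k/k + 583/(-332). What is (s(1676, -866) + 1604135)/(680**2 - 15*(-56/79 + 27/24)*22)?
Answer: 42073232951/12124225415 ≈ 3.4702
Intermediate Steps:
s(k, c) = -251/332 (s(k, c) = 1 + 583*(-1/332) = 1 - 583/332 = -251/332)
(s(1676, -866) + 1604135)/(680**2 - 15*(-56/79 + 27/24)*22) = (-251/332 + 1604135)/(680**2 - 15*(-56/79 + 27/24)*22) = 532572569/(332*(462400 - 15*(-56*1/79 + 27*(1/24))*22)) = 532572569/(332*(462400 - 15*(-56/79 + 9/8)*22)) = 532572569/(332*(462400 - 15*263/632*22)) = 532572569/(332*(462400 - 3945/632*22)) = 532572569/(332*(462400 - 43395/316)) = 532572569/(332*(146075005/316)) = (532572569/332)*(316/146075005) = 42073232951/12124225415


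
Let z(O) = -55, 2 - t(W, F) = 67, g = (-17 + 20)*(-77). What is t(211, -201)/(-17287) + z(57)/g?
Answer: 87800/363027 ≈ 0.24186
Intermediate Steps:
g = -231 (g = 3*(-77) = -231)
t(W, F) = -65 (t(W, F) = 2 - 1*67 = 2 - 67 = -65)
t(211, -201)/(-17287) + z(57)/g = -65/(-17287) - 55/(-231) = -65*(-1/17287) - 55*(-1/231) = 65/17287 + 5/21 = 87800/363027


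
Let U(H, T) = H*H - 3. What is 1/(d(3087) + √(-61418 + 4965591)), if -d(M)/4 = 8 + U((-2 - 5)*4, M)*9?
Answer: -28148/787405731 - √4904173/787405731 ≈ -3.8560e-5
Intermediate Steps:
U(H, T) = -3 + H² (U(H, T) = H² - 3 = -3 + H²)
d(M) = -28148 (d(M) = -4*(8 + (-3 + ((-2 - 5)*4)²)*9) = -4*(8 + (-3 + (-7*4)²)*9) = -4*(8 + (-3 + (-28)²)*9) = -4*(8 + (-3 + 784)*9) = -4*(8 + 781*9) = -4*(8 + 7029) = -4*7037 = -28148)
1/(d(3087) + √(-61418 + 4965591)) = 1/(-28148 + √(-61418 + 4965591)) = 1/(-28148 + √4904173)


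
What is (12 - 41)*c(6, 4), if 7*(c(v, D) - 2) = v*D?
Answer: -1102/7 ≈ -157.43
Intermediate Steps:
c(v, D) = 2 + D*v/7 (c(v, D) = 2 + (v*D)/7 = 2 + (D*v)/7 = 2 + D*v/7)
(12 - 41)*c(6, 4) = (12 - 41)*(2 + (⅐)*4*6) = -29*(2 + 24/7) = -29*38/7 = -1102/7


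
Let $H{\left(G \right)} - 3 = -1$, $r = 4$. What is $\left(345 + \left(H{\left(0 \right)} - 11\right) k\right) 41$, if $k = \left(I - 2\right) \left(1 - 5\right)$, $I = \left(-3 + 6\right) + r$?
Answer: $21525$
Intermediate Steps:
$H{\left(G \right)} = 2$ ($H{\left(G \right)} = 3 - 1 = 2$)
$I = 7$ ($I = \left(-3 + 6\right) + 4 = 3 + 4 = 7$)
$k = -20$ ($k = \left(7 - 2\right) \left(1 - 5\right) = 5 \left(-4\right) = -20$)
$\left(345 + \left(H{\left(0 \right)} - 11\right) k\right) 41 = \left(345 + \left(2 - 11\right) \left(-20\right)\right) 41 = \left(345 - -180\right) 41 = \left(345 + 180\right) 41 = 525 \cdot 41 = 21525$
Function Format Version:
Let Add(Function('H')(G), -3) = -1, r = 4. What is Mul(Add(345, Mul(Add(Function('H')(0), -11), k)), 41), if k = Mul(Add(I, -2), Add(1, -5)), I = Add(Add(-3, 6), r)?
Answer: 21525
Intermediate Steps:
Function('H')(G) = 2 (Function('H')(G) = Add(3, -1) = 2)
I = 7 (I = Add(Add(-3, 6), 4) = Add(3, 4) = 7)
k = -20 (k = Mul(Add(7, -2), Add(1, -5)) = Mul(5, -4) = -20)
Mul(Add(345, Mul(Add(Function('H')(0), -11), k)), 41) = Mul(Add(345, Mul(Add(2, -11), -20)), 41) = Mul(Add(345, Mul(-9, -20)), 41) = Mul(Add(345, 180), 41) = Mul(525, 41) = 21525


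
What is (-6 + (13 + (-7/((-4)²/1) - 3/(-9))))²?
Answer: 109561/2304 ≈ 47.552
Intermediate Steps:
(-6 + (13 + (-7/((-4)²/1) - 3/(-9))))² = (-6 + (13 + (-7/(16*1) - 3*(-⅑))))² = (-6 + (13 + (-7/16 + ⅓)))² = (-6 + (13 - 5/48))² = (-6 + 619/48)² = (331/48)² = 109561/2304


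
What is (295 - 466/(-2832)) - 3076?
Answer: -3937663/1416 ≈ -2780.8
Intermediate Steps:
(295 - 466/(-2832)) - 3076 = (295 - 466*(-1/2832)) - 3076 = (295 + 233/1416) - 3076 = 417953/1416 - 3076 = -3937663/1416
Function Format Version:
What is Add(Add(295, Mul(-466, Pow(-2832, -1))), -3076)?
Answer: Rational(-3937663, 1416) ≈ -2780.8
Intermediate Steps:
Add(Add(295, Mul(-466, Pow(-2832, -1))), -3076) = Add(Add(295, Mul(-466, Rational(-1, 2832))), -3076) = Add(Add(295, Rational(233, 1416)), -3076) = Add(Rational(417953, 1416), -3076) = Rational(-3937663, 1416)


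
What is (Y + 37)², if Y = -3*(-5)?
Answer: 2704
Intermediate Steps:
Y = 15
(Y + 37)² = (15 + 37)² = 52² = 2704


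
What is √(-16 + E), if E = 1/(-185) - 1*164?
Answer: I*√6160685/185 ≈ 13.417*I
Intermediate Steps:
E = -30341/185 (E = -1/185 - 164 = -30341/185 ≈ -164.01)
√(-16 + E) = √(-16 - 30341/185) = √(-33301/185) = I*√6160685/185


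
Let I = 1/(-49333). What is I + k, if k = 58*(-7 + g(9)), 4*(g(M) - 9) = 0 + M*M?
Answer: 127328471/98666 ≈ 1290.5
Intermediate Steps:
g(M) = 9 + M²/4 (g(M) = 9 + (0 + M*M)/4 = 9 + (0 + M²)/4 = 9 + M²/4)
I = -1/49333 ≈ -2.0270e-5
k = 2581/2 (k = 58*(-7 + (9 + (¼)*9²)) = 58*(-7 + (9 + (¼)*81)) = 58*(-7 + (9 + 81/4)) = 58*(-7 + 117/4) = 58*(89/4) = 2581/2 ≈ 1290.5)
I + k = -1/49333 + 2581/2 = 127328471/98666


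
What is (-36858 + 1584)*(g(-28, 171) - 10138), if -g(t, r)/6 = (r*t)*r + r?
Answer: -172889302776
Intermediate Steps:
g(t, r) = -6*r - 6*t*r² (g(t, r) = -6*((r*t)*r + r) = -6*(t*r² + r) = -6*(r + t*r²) = -6*r - 6*t*r²)
(-36858 + 1584)*(g(-28, 171) - 10138) = (-36858 + 1584)*(-6*171*(1 + 171*(-28)) - 10138) = -35274*(-6*171*(1 - 4788) - 10138) = -35274*(-6*171*(-4787) - 10138) = -35274*(4911462 - 10138) = -35274*4901324 = -172889302776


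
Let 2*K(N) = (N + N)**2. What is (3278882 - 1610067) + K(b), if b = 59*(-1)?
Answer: 1675777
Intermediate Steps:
b = -59
K(N) = 2*N**2 (K(N) = (N + N)**2/2 = (2*N)**2/2 = (4*N**2)/2 = 2*N**2)
(3278882 - 1610067) + K(b) = (3278882 - 1610067) + 2*(-59)**2 = 1668815 + 2*3481 = 1668815 + 6962 = 1675777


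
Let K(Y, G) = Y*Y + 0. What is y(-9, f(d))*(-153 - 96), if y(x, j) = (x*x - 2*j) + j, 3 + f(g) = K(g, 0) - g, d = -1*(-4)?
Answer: -17928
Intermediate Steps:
K(Y, G) = Y² (K(Y, G) = Y² + 0 = Y²)
d = 4
f(g) = -3 + g² - g (f(g) = -3 + (g² - g) = -3 + g² - g)
y(x, j) = x² - j (y(x, j) = (x² - 2*j) + j = x² - j)
y(-9, f(d))*(-153 - 96) = ((-9)² - (-3 + 4² - 1*4))*(-153 - 96) = (81 - (-3 + 16 - 4))*(-249) = (81 - 1*9)*(-249) = (81 - 9)*(-249) = 72*(-249) = -17928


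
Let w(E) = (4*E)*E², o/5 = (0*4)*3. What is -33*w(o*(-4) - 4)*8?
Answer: 67584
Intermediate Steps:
o = 0 (o = 5*((0*4)*3) = 5*(0*3) = 5*0 = 0)
w(E) = 4*E³
-33*w(o*(-4) - 4)*8 = -132*(0*(-4) - 4)³*8 = -132*(0 - 4)³*8 = -132*(-4)³*8 = -132*(-64)*8 = -33*(-256)*8 = 8448*8 = 67584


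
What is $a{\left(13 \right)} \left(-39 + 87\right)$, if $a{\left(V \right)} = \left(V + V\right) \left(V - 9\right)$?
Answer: $4992$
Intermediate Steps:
$a{\left(V \right)} = 2 V \left(-9 + V\right)$
$a{\left(13 \right)} \left(-39 + 87\right) = 2 \cdot 13 \left(-9 + 13\right) \left(-39 + 87\right) = 2 \cdot 13 \cdot 4 \cdot 48 = 104 \cdot 48 = 4992$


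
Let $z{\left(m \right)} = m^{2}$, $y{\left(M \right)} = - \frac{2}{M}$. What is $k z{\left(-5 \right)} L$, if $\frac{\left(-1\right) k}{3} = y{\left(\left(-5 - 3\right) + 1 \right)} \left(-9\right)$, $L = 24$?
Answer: $\frac{32400}{7} \approx 4628.6$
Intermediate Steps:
$k = \frac{54}{7}$ ($k = - 3 - \frac{2}{\left(-5 - 3\right) + 1} \left(-9\right) = - 3 - \frac{2}{-8 + 1} \left(-9\right) = - 3 - \frac{2}{-7} \left(-9\right) = - 3 \left(-2\right) \left(- \frac{1}{7}\right) \left(-9\right) = - 3 \cdot \frac{2}{7} \left(-9\right) = \left(-3\right) \left(- \frac{18}{7}\right) = \frac{54}{7} \approx 7.7143$)
$k z{\left(-5 \right)} L = \frac{54 \left(-5\right)^{2}}{7} \cdot 24 = \frac{54}{7} \cdot 25 \cdot 24 = \frac{1350}{7} \cdot 24 = \frac{32400}{7}$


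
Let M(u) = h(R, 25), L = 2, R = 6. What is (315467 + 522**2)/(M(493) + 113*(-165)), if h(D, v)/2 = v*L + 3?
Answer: -587951/18539 ≈ -31.714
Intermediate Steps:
h(D, v) = 6 + 4*v (h(D, v) = 2*(v*2 + 3) = 2*(2*v + 3) = 2*(3 + 2*v) = 6 + 4*v)
M(u) = 106 (M(u) = 6 + 4*25 = 6 + 100 = 106)
(315467 + 522**2)/(M(493) + 113*(-165)) = (315467 + 522**2)/(106 + 113*(-165)) = (315467 + 272484)/(106 - 18645) = 587951/(-18539) = 587951*(-1/18539) = -587951/18539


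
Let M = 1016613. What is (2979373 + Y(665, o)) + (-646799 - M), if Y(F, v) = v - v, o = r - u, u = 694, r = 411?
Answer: 1315961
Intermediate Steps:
o = -283 (o = 411 - 1*694 = 411 - 694 = -283)
Y(F, v) = 0
(2979373 + Y(665, o)) + (-646799 - M) = (2979373 + 0) + (-646799 - 1*1016613) = 2979373 + (-646799 - 1016613) = 2979373 - 1663412 = 1315961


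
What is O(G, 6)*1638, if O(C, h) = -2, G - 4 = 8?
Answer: -3276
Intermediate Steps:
G = 12 (G = 4 + 8 = 12)
O(G, 6)*1638 = -2*1638 = -3276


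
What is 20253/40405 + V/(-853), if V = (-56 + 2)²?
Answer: -100545171/34465465 ≈ -2.9173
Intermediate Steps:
V = 2916 (V = (-54)² = 2916)
20253/40405 + V/(-853) = 20253/40405 + 2916/(-853) = 20253*(1/40405) + 2916*(-1/853) = 20253/40405 - 2916/853 = -100545171/34465465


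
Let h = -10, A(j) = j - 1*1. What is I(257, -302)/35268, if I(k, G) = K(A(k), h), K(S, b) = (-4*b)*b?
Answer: -100/8817 ≈ -0.011342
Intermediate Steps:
A(j) = -1 + j (A(j) = j - 1 = -1 + j)
K(S, b) = -4*b²
I(k, G) = -400 (I(k, G) = -4*(-10)² = -4*100 = -400)
I(257, -302)/35268 = -400/35268 = -400*1/35268 = -100/8817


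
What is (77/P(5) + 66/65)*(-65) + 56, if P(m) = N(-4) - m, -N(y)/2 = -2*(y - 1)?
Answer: 951/5 ≈ 190.20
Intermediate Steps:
N(y) = -4 + 4*y (N(y) = -(-4)*(y - 1) = -(-4)*(-1 + y) = -2*(2 - 2*y) = -4 + 4*y)
P(m) = -20 - m (P(m) = (-4 + 4*(-4)) - m = (-4 - 16) - m = -20 - m)
(77/P(5) + 66/65)*(-65) + 56 = (77/(-20 - 1*5) + 66/65)*(-65) + 56 = (77/(-20 - 5) + 66*(1/65))*(-65) + 56 = (77/(-25) + 66/65)*(-65) + 56 = (77*(-1/25) + 66/65)*(-65) + 56 = (-77/25 + 66/65)*(-65) + 56 = -671/325*(-65) + 56 = 671/5 + 56 = 951/5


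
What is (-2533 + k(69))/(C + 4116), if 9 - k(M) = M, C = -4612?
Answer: 2593/496 ≈ 5.2278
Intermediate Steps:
k(M) = 9 - M
(-2533 + k(69))/(C + 4116) = (-2533 + (9 - 1*69))/(-4612 + 4116) = (-2533 + (9 - 69))/(-496) = (-2533 - 60)*(-1/496) = -2593*(-1/496) = 2593/496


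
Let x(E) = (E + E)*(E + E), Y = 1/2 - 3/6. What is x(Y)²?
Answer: 0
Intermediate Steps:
Y = 0 (Y = 1*(½) - 3*⅙ = ½ - ½ = 0)
x(E) = 4*E² (x(E) = (2*E)*(2*E) = 4*E²)
x(Y)² = (4*0²)² = (4*0)² = 0² = 0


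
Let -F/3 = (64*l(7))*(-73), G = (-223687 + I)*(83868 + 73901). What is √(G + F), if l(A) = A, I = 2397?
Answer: I*√34912603898 ≈ 1.8685e+5*I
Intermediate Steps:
G = -34912702010 (G = (-223687 + 2397)*(83868 + 73901) = -221290*157769 = -34912702010)
F = 98112 (F = -3*64*7*(-73) = -1344*(-73) = -3*(-32704) = 98112)
√(G + F) = √(-34912702010 + 98112) = √(-34912603898) = I*√34912603898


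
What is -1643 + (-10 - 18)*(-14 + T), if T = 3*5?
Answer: -1671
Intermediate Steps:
T = 15
-1643 + (-10 - 18)*(-14 + T) = -1643 + (-10 - 18)*(-14 + 15) = -1643 - 28*1 = -1643 - 28 = -1671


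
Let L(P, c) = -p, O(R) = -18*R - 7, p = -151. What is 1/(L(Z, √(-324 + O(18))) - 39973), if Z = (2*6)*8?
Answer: -1/39822 ≈ -2.5112e-5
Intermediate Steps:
O(R) = -7 - 18*R
Z = 96 (Z = 12*8 = 96)
L(P, c) = 151 (L(P, c) = -1*(-151) = 151)
1/(L(Z, √(-324 + O(18))) - 39973) = 1/(151 - 39973) = 1/(-39822) = -1/39822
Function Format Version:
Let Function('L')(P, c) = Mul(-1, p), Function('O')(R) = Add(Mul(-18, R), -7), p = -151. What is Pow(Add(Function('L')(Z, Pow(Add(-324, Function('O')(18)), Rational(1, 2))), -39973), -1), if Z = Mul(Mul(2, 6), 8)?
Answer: Rational(-1, 39822) ≈ -2.5112e-5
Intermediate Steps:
Function('O')(R) = Add(-7, Mul(-18, R))
Z = 96 (Z = Mul(12, 8) = 96)
Function('L')(P, c) = 151 (Function('L')(P, c) = Mul(-1, -151) = 151)
Pow(Add(Function('L')(Z, Pow(Add(-324, Function('O')(18)), Rational(1, 2))), -39973), -1) = Pow(Add(151, -39973), -1) = Pow(-39822, -1) = Rational(-1, 39822)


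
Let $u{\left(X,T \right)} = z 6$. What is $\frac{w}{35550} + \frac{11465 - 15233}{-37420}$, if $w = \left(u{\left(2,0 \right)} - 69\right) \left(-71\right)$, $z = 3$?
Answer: $\frac{4490837}{22171350} \approx 0.20255$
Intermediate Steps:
$u{\left(X,T \right)} = 18$ ($u{\left(X,T \right)} = 3 \cdot 6 = 18$)
$w = 3621$ ($w = \left(18 - 69\right) \left(-71\right) = \left(-51\right) \left(-71\right) = 3621$)
$\frac{w}{35550} + \frac{11465 - 15233}{-37420} = \frac{3621}{35550} + \frac{11465 - 15233}{-37420} = 3621 \cdot \frac{1}{35550} + \left(11465 - 15233\right) \left(- \frac{1}{37420}\right) = \frac{1207}{11850} - - \frac{942}{9355} = \frac{1207}{11850} + \frac{942}{9355} = \frac{4490837}{22171350}$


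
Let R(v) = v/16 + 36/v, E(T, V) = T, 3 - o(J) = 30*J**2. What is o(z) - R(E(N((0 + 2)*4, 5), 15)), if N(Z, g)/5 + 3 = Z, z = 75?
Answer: -67500001/400 ≈ -1.6875e+5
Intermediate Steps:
o(J) = 3 - 30*J**2
N(Z, g) = -15 + 5*Z
R(v) = 36/v + v/16 (R(v) = v*(1/16) + 36/v = v/16 + 36/v = 36/v + v/16)
o(z) - R(E(N((0 + 2)*4, 5), 15)) = (3 - 30*75**2) - (36/(-15 + 5*((0 + 2)*4)) + (-15 + 5*((0 + 2)*4))/16) = (3 - 30*5625) - (36/(-15 + 5*(2*4)) + (-15 + 5*(2*4))/16) = (3 - 168750) - (36/(-15 + 5*8) + (-15 + 5*8)/16) = -168747 - (36/(-15 + 40) + (-15 + 40)/16) = -168747 - (36/25 + (1/16)*25) = -168747 - (36*(1/25) + 25/16) = -168747 - (36/25 + 25/16) = -168747 - 1*1201/400 = -168747 - 1201/400 = -67500001/400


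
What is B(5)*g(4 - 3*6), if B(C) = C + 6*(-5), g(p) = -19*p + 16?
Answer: -7050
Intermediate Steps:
g(p) = 16 - 19*p
B(C) = -30 + C (B(C) = C - 30 = -30 + C)
B(5)*g(4 - 3*6) = (-30 + 5)*(16 - 19*(4 - 3*6)) = -25*(16 - 19*(4 - 18)) = -25*(16 - 19*(-14)) = -25*(16 + 266) = -25*282 = -7050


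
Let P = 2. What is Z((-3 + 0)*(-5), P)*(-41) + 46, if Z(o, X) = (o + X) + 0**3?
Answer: -651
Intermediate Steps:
Z(o, X) = X + o (Z(o, X) = (X + o) + 0 = X + o)
Z((-3 + 0)*(-5), P)*(-41) + 46 = (2 + (-3 + 0)*(-5))*(-41) + 46 = (2 - 3*(-5))*(-41) + 46 = (2 + 15)*(-41) + 46 = 17*(-41) + 46 = -697 + 46 = -651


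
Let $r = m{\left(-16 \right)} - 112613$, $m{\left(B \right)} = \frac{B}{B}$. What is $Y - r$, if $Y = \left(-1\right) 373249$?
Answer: $-260637$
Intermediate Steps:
$m{\left(B \right)} = 1$
$Y = -373249$
$r = -112612$ ($r = 1 - 112613 = -112612$)
$Y - r = -373249 - -112612 = -373249 + 112612 = -260637$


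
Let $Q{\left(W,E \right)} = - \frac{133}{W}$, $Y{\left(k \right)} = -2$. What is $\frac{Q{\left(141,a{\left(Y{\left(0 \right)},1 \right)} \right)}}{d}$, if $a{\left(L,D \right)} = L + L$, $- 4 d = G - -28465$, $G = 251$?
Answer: $\frac{133}{1012239} \approx 0.00013139$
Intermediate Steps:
$d = -7179$ ($d = - \frac{251 - -28465}{4} = - \frac{251 + 28465}{4} = \left(- \frac{1}{4}\right) 28716 = -7179$)
$a{\left(L,D \right)} = 2 L$
$\frac{Q{\left(141,a{\left(Y{\left(0 \right)},1 \right)} \right)}}{d} = \frac{\left(-133\right) \frac{1}{141}}{-7179} = \left(-133\right) \frac{1}{141} \left(- \frac{1}{7179}\right) = \left(- \frac{133}{141}\right) \left(- \frac{1}{7179}\right) = \frac{133}{1012239}$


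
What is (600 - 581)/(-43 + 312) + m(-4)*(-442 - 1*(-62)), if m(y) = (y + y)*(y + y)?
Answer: -6542061/269 ≈ -24320.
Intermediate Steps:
m(y) = 4*y² (m(y) = (2*y)*(2*y) = 4*y²)
(600 - 581)/(-43 + 312) + m(-4)*(-442 - 1*(-62)) = (600 - 581)/(-43 + 312) + (4*(-4)²)*(-442 - 1*(-62)) = 19/269 + (4*16)*(-442 + 62) = 19*(1/269) + 64*(-380) = 19/269 - 24320 = -6542061/269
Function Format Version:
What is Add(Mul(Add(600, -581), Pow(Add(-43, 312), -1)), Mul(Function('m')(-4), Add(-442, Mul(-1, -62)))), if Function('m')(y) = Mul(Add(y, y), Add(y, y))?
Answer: Rational(-6542061, 269) ≈ -24320.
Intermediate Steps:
Function('m')(y) = Mul(4, Pow(y, 2)) (Function('m')(y) = Mul(Mul(2, y), Mul(2, y)) = Mul(4, Pow(y, 2)))
Add(Mul(Add(600, -581), Pow(Add(-43, 312), -1)), Mul(Function('m')(-4), Add(-442, Mul(-1, -62)))) = Add(Mul(Add(600, -581), Pow(Add(-43, 312), -1)), Mul(Mul(4, Pow(-4, 2)), Add(-442, Mul(-1, -62)))) = Add(Mul(19, Pow(269, -1)), Mul(Mul(4, 16), Add(-442, 62))) = Add(Mul(19, Rational(1, 269)), Mul(64, -380)) = Add(Rational(19, 269), -24320) = Rational(-6542061, 269)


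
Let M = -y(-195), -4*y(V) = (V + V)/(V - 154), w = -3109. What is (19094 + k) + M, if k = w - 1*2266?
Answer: 9576057/698 ≈ 13719.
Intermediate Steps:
y(V) = -V/(2*(-154 + V)) (y(V) = -(V + V)/(4*(V - 154)) = -2*V/(4*(-154 + V)) = -V/(2*(-154 + V)))
k = -5375 (k = -3109 - 1*2266 = -3109 - 2266 = -5375)
M = 195/698 (M = -(-1)*(-195)/(-308 + 2*(-195)) = -(-1)*(-195)/(-308 - 390) = -(-1)*(-195)/(-698) = -(-1)*(-195)*(-1)/698 = -1*(-195/698) = 195/698 ≈ 0.27937)
(19094 + k) + M = (19094 - 5375) + 195/698 = 13719 + 195/698 = 9576057/698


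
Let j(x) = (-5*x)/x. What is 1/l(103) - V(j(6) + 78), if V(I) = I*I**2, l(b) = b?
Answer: -40068750/103 ≈ -3.8902e+5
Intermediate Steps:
j(x) = -5
V(I) = I**3
1/l(103) - V(j(6) + 78) = 1/103 - (-5 + 78)**3 = 1/103 - 1*73**3 = 1/103 - 1*389017 = 1/103 - 389017 = -40068750/103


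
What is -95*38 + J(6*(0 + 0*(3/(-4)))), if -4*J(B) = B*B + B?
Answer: -3610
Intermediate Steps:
J(B) = -B/4 - B²/4 (J(B) = -(B*B + B)/4 = -(B² + B)/4 = -(B + B²)/4 = -B/4 - B²/4)
-95*38 + J(6*(0 + 0*(3/(-4)))) = -95*38 - 6*(0 + 0*(3/(-4)))*(1 + 6*(0 + 0*(3/(-4))))/4 = -3610 - 6*(0 + 0*(3*(-¼)))*(1 + 6*(0 + 0*(3*(-¼))))/4 = -3610 - 6*(0 + 0*(-¾))*(1 + 6*(0 + 0*(-¾)))/4 = -3610 - 6*(0 + 0)*(1 + 6*(0 + 0))/4 = -3610 - 6*0*(1 + 6*0)/4 = -3610 - ¼*0*(1 + 0) = -3610 - ¼*0*1 = -3610 + 0 = -3610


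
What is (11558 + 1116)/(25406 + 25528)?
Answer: 6337/25467 ≈ 0.24883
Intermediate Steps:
(11558 + 1116)/(25406 + 25528) = 12674/50934 = 12674*(1/50934) = 6337/25467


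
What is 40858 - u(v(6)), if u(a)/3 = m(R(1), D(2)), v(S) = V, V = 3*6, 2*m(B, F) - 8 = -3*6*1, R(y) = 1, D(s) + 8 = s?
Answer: 40873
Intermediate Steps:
D(s) = -8 + s
m(B, F) = -5 (m(B, F) = 4 + (-3*6*1)/2 = 4 + (-18*1)/2 = 4 + (½)*(-18) = 4 - 9 = -5)
V = 18
v(S) = 18
u(a) = -15 (u(a) = 3*(-5) = -15)
40858 - u(v(6)) = 40858 - 1*(-15) = 40858 + 15 = 40873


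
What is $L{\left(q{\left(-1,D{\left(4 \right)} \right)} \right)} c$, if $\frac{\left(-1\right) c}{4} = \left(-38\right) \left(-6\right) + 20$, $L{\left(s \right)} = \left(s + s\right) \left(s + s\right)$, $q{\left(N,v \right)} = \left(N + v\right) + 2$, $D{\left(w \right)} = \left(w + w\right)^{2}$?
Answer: $-16764800$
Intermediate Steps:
$D{\left(w \right)} = 4 w^{2}$ ($D{\left(w \right)} = \left(2 w\right)^{2} = 4 w^{2}$)
$q{\left(N,v \right)} = 2 + N + v$
$L{\left(s \right)} = 4 s^{2}$ ($L{\left(s \right)} = 2 s 2 s = 4 s^{2}$)
$c = -992$ ($c = - 4 \left(\left(-38\right) \left(-6\right) + 20\right) = - 4 \left(228 + 20\right) = \left(-4\right) 248 = -992$)
$L{\left(q{\left(-1,D{\left(4 \right)} \right)} \right)} c = 4 \left(2 - 1 + 4 \cdot 4^{2}\right)^{2} \left(-992\right) = 4 \left(2 - 1 + 4 \cdot 16\right)^{2} \left(-992\right) = 4 \left(2 - 1 + 64\right)^{2} \left(-992\right) = 4 \cdot 65^{2} \left(-992\right) = 4 \cdot 4225 \left(-992\right) = 16900 \left(-992\right) = -16764800$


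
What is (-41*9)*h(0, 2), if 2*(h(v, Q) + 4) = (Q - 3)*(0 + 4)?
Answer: 2214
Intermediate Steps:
h(v, Q) = -10 + 2*Q (h(v, Q) = -4 + ((Q - 3)*(0 + 4))/2 = -4 + ((-3 + Q)*4)/2 = -4 + (-12 + 4*Q)/2 = -4 + (-6 + 2*Q) = -10 + 2*Q)
(-41*9)*h(0, 2) = (-41*9)*(-10 + 2*2) = -369*(-10 + 4) = -369*(-6) = 2214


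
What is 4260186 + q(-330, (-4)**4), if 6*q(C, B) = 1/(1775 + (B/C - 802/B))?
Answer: 159354178677406/37405451 ≈ 4.2602e+6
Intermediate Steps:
q(C, B) = 1/(6*(1775 - 802/B + B/C)) (q(C, B) = 1/(6*(1775 + (B/C - 802/B))) = 1/(6*(1775 + (-802/B + B/C))) = 1/(6*(1775 - 802/B + B/C)))
4260186 + q(-330, (-4)**4) = 4260186 + (1/6)*(-4)**4*(-330)/(((-4)**4)**2 - 802*(-330) + 1775*(-4)**4*(-330)) = 4260186 + (1/6)*256*(-330)/(256**2 + 264660 + 1775*256*(-330)) = 4260186 + (1/6)*256*(-330)/(65536 + 264660 - 149952000) = 4260186 + (1/6)*256*(-330)/(-149621804) = 4260186 + (1/6)*256*(-330)*(-1/149621804) = 4260186 + 3520/37405451 = 159354178677406/37405451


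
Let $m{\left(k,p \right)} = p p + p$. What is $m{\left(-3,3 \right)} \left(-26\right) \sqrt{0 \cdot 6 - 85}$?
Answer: $- 312 i \sqrt{85} \approx - 2876.5 i$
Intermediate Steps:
$m{\left(k,p \right)} = p + p^{2}$ ($m{\left(k,p \right)} = p^{2} + p = p + p^{2}$)
$m{\left(-3,3 \right)} \left(-26\right) \sqrt{0 \cdot 6 - 85} = 3 \left(1 + 3\right) \left(-26\right) \sqrt{0 \cdot 6 - 85} = 3 \cdot 4 \left(-26\right) \sqrt{0 - 85} = 12 \left(-26\right) \sqrt{-85} = - 312 i \sqrt{85}$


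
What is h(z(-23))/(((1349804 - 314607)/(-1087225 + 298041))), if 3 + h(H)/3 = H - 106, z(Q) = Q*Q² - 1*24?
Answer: 29120889600/1035197 ≈ 28131.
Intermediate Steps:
z(Q) = -24 + Q³ (z(Q) = Q³ - 24 = -24 + Q³)
h(H) = -327 + 3*H (h(H) = -9 + 3*(H - 106) = -9 + 3*(-106 + H) = -9 + (-318 + 3*H) = -327 + 3*H)
h(z(-23))/(((1349804 - 314607)/(-1087225 + 298041))) = (-327 + 3*(-24 + (-23)³))/(((1349804 - 314607)/(-1087225 + 298041))) = (-327 + 3*(-24 - 12167))/((1035197/(-789184))) = (-327 + 3*(-12191))/((1035197*(-1/789184))) = (-327 - 36573)/(-1035197/789184) = -36900*(-789184/1035197) = 29120889600/1035197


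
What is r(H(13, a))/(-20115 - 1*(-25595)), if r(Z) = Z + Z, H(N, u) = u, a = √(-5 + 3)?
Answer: I*√2/2740 ≈ 0.00051614*I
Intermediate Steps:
a = I*√2 (a = √(-2) = I*√2 ≈ 1.4142*I)
r(Z) = 2*Z
r(H(13, a))/(-20115 - 1*(-25595)) = (2*(I*√2))/(-20115 - 1*(-25595)) = (2*I*√2)/(-20115 + 25595) = (2*I*√2)/5480 = (2*I*√2)*(1/5480) = I*√2/2740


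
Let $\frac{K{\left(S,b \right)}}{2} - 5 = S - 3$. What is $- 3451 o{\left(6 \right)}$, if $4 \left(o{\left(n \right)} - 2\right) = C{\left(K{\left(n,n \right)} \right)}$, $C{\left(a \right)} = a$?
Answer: $-20706$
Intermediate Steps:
$K{\left(S,b \right)} = 4 + 2 S$ ($K{\left(S,b \right)} = 10 + 2 \left(S - 3\right) = 10 + 2 \left(-3 + S\right) = 10 + \left(-6 + 2 S\right) = 4 + 2 S$)
$o{\left(n \right)} = 3 + \frac{n}{2}$ ($o{\left(n \right)} = 2 + \frac{4 + 2 n}{4} = 2 + \left(1 + \frac{n}{2}\right) = 3 + \frac{n}{2}$)
$- 3451 o{\left(6 \right)} = - 3451 \left(3 + \frac{1}{2} \cdot 6\right) = - 3451 \left(3 + 3\right) = \left(-3451\right) 6 = -20706$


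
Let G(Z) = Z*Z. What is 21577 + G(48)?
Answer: 23881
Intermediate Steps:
G(Z) = Z²
21577 + G(48) = 21577 + 48² = 21577 + 2304 = 23881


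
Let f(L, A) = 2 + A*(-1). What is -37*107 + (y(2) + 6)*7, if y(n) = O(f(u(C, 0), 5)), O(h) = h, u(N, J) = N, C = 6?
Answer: -3938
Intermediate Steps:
f(L, A) = 2 - A
y(n) = -3 (y(n) = 2 - 1*5 = 2 - 5 = -3)
-37*107 + (y(2) + 6)*7 = -37*107 + (-3 + 6)*7 = -3959 + 3*7 = -3959 + 21 = -3938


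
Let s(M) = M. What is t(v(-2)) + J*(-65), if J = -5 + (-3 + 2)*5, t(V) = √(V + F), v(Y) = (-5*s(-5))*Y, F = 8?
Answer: 650 + I*√42 ≈ 650.0 + 6.4807*I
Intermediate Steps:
v(Y) = 25*Y (v(Y) = (-5*(-5))*Y = 25*Y)
t(V) = √(8 + V) (t(V) = √(V + 8) = √(8 + V))
J = -10 (J = -5 - 1*5 = -5 - 5 = -10)
t(v(-2)) + J*(-65) = √(8 + 25*(-2)) - 10*(-65) = √(8 - 50) + 650 = √(-42) + 650 = I*√42 + 650 = 650 + I*√42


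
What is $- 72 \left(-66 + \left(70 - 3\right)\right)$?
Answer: $-72$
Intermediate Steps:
$- 72 \left(-66 + \left(70 - 3\right)\right) = - 72 \left(-66 + 67\right) = \left(-72\right) 1 = -72$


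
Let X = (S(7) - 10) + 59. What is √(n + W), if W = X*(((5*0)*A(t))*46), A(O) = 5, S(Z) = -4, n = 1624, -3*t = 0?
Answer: 2*√406 ≈ 40.299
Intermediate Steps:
t = 0 (t = -⅓*0 = 0)
X = 45 (X = (-4 - 10) + 59 = -14 + 59 = 45)
W = 0 (W = 45*(((5*0)*5)*46) = 45*((0*5)*46) = 45*(0*46) = 45*0 = 0)
√(n + W) = √(1624 + 0) = √1624 = 2*√406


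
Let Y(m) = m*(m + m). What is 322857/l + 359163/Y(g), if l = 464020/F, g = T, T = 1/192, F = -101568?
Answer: 767955622733136/116005 ≈ 6.6200e+9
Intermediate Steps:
T = 1/192 ≈ 0.0052083
g = 1/192 ≈ 0.0052083
Y(m) = 2*m² (Y(m) = m*(2*m) = 2*m²)
l = -116005/25392 (l = 464020/(-101568) = 464020*(-1/101568) = -116005/25392 ≈ -4.5686)
322857/l + 359163/Y(g) = 322857/(-116005/25392) + 359163/((2*(1/192)²)) = 322857*(-25392/116005) + 359163/((2*(1/36864))) = -8197984944/116005 + 359163/(1/18432) = -8197984944/116005 + 359163*18432 = -8197984944/116005 + 6620092416 = 767955622733136/116005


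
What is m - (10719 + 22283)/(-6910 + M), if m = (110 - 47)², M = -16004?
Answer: 45489334/11457 ≈ 3970.4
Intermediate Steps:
m = 3969 (m = 63² = 3969)
m - (10719 + 22283)/(-6910 + M) = 3969 - (10719 + 22283)/(-6910 - 16004) = 3969 - 33002/(-22914) = 3969 - 33002*(-1)/22914 = 3969 - 1*(-16501/11457) = 3969 + 16501/11457 = 45489334/11457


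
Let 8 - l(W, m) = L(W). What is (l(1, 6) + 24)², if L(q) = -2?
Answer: 1156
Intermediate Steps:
l(W, m) = 10 (l(W, m) = 8 - 1*(-2) = 8 + 2 = 10)
(l(1, 6) + 24)² = (10 + 24)² = 34² = 1156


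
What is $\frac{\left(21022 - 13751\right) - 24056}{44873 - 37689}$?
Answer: $- \frac{16785}{7184} \approx -2.3364$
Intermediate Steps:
$\frac{\left(21022 - 13751\right) - 24056}{44873 - 37689} = \frac{7271 - 24056}{7184} = \left(-16785\right) \frac{1}{7184} = - \frac{16785}{7184}$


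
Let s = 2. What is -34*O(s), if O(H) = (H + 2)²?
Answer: -544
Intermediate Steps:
O(H) = (2 + H)²
-34*O(s) = -34*(2 + 2)² = -34*4² = -34*16 = -544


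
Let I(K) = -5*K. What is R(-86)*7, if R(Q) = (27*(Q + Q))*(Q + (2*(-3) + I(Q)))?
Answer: -10987704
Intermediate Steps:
R(Q) = 54*Q*(-6 - 4*Q) (R(Q) = (27*(Q + Q))*(Q + (2*(-3) - 5*Q)) = (27*(2*Q))*(Q + (-6 - 5*Q)) = (54*Q)*(-6 - 4*Q) = 54*Q*(-6 - 4*Q))
R(-86)*7 = -108*(-86)*(3 + 2*(-86))*7 = -108*(-86)*(3 - 172)*7 = -108*(-86)*(-169)*7 = -1569672*7 = -10987704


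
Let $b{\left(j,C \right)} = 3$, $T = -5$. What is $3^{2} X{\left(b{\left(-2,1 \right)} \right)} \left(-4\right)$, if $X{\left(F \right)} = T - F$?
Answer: $288$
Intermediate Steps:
$X{\left(F \right)} = -5 - F$
$3^{2} X{\left(b{\left(-2,1 \right)} \right)} \left(-4\right) = 3^{2} \left(-5 - 3\right) \left(-4\right) = 9 \left(-5 - 3\right) \left(-4\right) = 9 \left(-8\right) \left(-4\right) = \left(-72\right) \left(-4\right) = 288$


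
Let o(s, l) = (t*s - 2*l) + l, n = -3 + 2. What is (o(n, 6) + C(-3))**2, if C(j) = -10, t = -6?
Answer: 100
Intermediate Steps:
n = -1
o(s, l) = -l - 6*s (o(s, l) = (-6*s - 2*l) + l = -l - 6*s)
(o(n, 6) + C(-3))**2 = ((-1*6 - 6*(-1)) - 10)**2 = ((-6 + 6) - 10)**2 = (0 - 10)**2 = (-10)**2 = 100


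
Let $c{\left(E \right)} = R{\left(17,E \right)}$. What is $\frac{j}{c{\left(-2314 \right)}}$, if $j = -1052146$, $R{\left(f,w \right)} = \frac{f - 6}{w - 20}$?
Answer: $\frac{2455708764}{11} \approx 2.2325 \cdot 10^{8}$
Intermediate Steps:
$R{\left(f,w \right)} = \frac{-6 + f}{-20 + w}$
$c{\left(E \right)} = \frac{11}{-20 + E}$ ($c{\left(E \right)} = \frac{-6 + 17}{-20 + E} = \frac{1}{-20 + E} 11 = \frac{11}{-20 + E}$)
$\frac{j}{c{\left(-2314 \right)}} = - \frac{1052146}{11 \frac{1}{-20 - 2314}} = - \frac{1052146}{11 \frac{1}{-2334}} = - \frac{1052146}{11 \left(- \frac{1}{2334}\right)} = - \frac{1052146}{- \frac{11}{2334}} = \left(-1052146\right) \left(- \frac{2334}{11}\right) = \frac{2455708764}{11}$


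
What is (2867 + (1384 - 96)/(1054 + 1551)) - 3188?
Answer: -834917/2605 ≈ -320.51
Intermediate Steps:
(2867 + (1384 - 96)/(1054 + 1551)) - 3188 = (2867 + 1288/2605) - 3188 = 7469823/2605 - 3188 = -834917/2605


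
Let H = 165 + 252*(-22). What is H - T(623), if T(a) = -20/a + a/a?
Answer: -3351720/623 ≈ -5380.0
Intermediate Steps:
T(a) = 1 - 20/a (T(a) = -20/a + 1 = 1 - 20/a)
H = -5379 (H = 165 - 5544 = -5379)
H - T(623) = -5379 - (-20 + 623)/623 = -5379 - 603/623 = -3351720/623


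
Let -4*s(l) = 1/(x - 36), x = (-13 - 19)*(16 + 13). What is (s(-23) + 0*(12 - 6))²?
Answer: 1/14868736 ≈ 6.7255e-8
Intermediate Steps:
x = -928 (x = -32*29 = -928)
s(l) = 1/3856 (s(l) = -1/(4*(-928 - 36)) = -¼/(-964) = -¼*(-1/964) = 1/3856)
(s(-23) + 0*(12 - 6))² = (1/3856 + 0*(12 - 6))² = (1/3856 + 0*6)² = (1/3856 + 0)² = (1/3856)² = 1/14868736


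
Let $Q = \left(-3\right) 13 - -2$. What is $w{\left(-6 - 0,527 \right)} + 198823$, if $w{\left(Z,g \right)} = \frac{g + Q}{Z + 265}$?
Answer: $\frac{7356521}{37} \approx 1.9883 \cdot 10^{5}$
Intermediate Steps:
$Q = -37$ ($Q = -39 + \left(-1 + 3\right) = -39 + 2 = -37$)
$w{\left(Z,g \right)} = \frac{-37 + g}{265 + Z}$ ($w{\left(Z,g \right)} = \frac{g - 37}{Z + 265} = \frac{-37 + g}{265 + Z}$)
$w{\left(-6 - 0,527 \right)} + 198823 = \frac{-37 + 527}{265 - 6} + 198823 = \frac{1}{265 + \left(-6 + 0\right)} 490 + 198823 = \frac{1}{265 - 6} \cdot 490 + 198823 = \frac{1}{259} \cdot 490 + 198823 = \frac{70}{37} + 198823 = \frac{7356521}{37}$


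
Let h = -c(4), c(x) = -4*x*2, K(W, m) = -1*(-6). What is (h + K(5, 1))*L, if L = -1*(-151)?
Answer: 5738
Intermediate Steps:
K(W, m) = 6
c(x) = -8*x
L = 151
h = 32 (h = -(-8)*4 = -1*(-32) = 32)
(h + K(5, 1))*L = (32 + 6)*151 = 38*151 = 5738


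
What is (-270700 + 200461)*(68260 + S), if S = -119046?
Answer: 3567157854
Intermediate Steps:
(-270700 + 200461)*(68260 + S) = (-270700 + 200461)*(68260 - 119046) = -70239*(-50786) = 3567157854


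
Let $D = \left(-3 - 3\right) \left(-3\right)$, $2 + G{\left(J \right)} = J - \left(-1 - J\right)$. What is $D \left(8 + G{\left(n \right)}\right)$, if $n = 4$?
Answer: $270$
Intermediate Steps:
$G{\left(J \right)} = -1 + 2 J$ ($G{\left(J \right)} = -2 + \left(J - \left(-1 - J\right)\right) = -2 + \left(J + \left(1 + J\right)\right) = -2 + \left(1 + 2 J\right) = -1 + 2 J$)
$D = 18$ ($D = \left(-6\right) \left(-3\right) = 18$)
$D \left(8 + G{\left(n \right)}\right) = 18 \left(8 + \left(-1 + 2 \cdot 4\right)\right) = 18 \left(8 + \left(-1 + 8\right)\right) = 18 \left(8 + 7\right) = 18 \cdot 15 = 270$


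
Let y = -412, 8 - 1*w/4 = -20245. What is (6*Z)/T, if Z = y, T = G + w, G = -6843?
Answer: -824/24723 ≈ -0.033329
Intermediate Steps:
w = 81012 (w = 32 - 4*(-20245) = 32 + 80980 = 81012)
T = 74169 (T = -6843 + 81012 = 74169)
Z = -412
(6*Z)/T = (6*(-412))/74169 = -2472*1/74169 = -824/24723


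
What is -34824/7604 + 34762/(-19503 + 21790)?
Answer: 46171940/4347587 ≈ 10.620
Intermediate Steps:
-34824/7604 + 34762/(-19503 + 21790) = -34824*1/7604 + 34762/2287 = -8706/1901 + 34762*(1/2287) = -8706/1901 + 34762/2287 = 46171940/4347587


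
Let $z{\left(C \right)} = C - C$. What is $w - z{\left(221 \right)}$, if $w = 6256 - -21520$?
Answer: $27776$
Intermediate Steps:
$z{\left(C \right)} = 0$
$w = 27776$ ($w = 6256 + 21520 = 27776$)
$w - z{\left(221 \right)} = 27776 - 0 = 27776 + 0 = 27776$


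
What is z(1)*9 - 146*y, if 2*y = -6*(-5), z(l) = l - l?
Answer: -2190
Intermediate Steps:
z(l) = 0
y = 15 (y = (-6*(-5))/2 = (½)*30 = 15)
z(1)*9 - 146*y = 0*9 - 146*15 = 0 - 2190 = -2190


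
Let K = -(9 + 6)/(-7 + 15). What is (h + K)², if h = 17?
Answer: 14641/64 ≈ 228.77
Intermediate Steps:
K = -15/8 ≈ -1.8750
(h + K)² = (17 - 15/8)² = (121/8)² = 14641/64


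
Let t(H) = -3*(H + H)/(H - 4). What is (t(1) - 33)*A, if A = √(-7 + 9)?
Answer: -31*√2 ≈ -43.841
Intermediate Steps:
A = √2 ≈ 1.4142
t(H) = -6*H/(-4 + H) (t(H) = -3*2*H/(-4 + H) = -6*H/(-4 + H))
(t(1) - 33)*A = (-6*1/(-4 + 1) - 33)*√2 = (-6*1/(-3) - 33)*√2 = (-6*1*(-⅓) - 33)*√2 = (2 - 33)*√2 = -31*√2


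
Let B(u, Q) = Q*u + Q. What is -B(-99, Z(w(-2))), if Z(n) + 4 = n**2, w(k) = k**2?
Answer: 1176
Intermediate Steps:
Z(n) = -4 + n**2
B(u, Q) = Q + Q*u
-B(-99, Z(w(-2))) = -(-4 + ((-2)**2)**2)*(1 - 99) = -(-4 + 4**2)*(-98) = -(-4 + 16)*(-98) = -12*(-98) = -1*(-1176) = 1176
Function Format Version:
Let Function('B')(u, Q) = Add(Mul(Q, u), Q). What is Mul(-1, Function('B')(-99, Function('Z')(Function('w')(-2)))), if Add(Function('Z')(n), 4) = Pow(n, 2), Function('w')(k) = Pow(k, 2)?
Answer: 1176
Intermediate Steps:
Function('Z')(n) = Add(-4, Pow(n, 2))
Function('B')(u, Q) = Add(Q, Mul(Q, u))
Mul(-1, Function('B')(-99, Function('Z')(Function('w')(-2)))) = Mul(-1, Mul(Add(-4, Pow(Pow(-2, 2), 2)), Add(1, -99))) = Mul(-1, Mul(Add(-4, Pow(4, 2)), -98)) = Mul(-1, Mul(Add(-4, 16), -98)) = Mul(-1, Mul(12, -98)) = Mul(-1, -1176) = 1176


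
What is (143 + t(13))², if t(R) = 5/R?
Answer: 3474496/169 ≈ 20559.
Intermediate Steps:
(143 + t(13))² = (143 + 5/13)² = (1864/13)² = 3474496/169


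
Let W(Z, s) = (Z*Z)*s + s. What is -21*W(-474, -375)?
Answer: 1769331375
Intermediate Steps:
W(Z, s) = s + s*Z**2 (W(Z, s) = Z**2*s + s = s*Z**2 + s = s + s*Z**2)
-21*W(-474, -375) = -(-7875)*(1 + (-474)**2) = -(-7875)*(1 + 224676) = -(-7875)*224677 = -21*(-84253875) = 1769331375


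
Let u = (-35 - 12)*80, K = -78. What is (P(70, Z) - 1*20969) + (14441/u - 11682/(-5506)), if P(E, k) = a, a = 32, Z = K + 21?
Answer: -216742543273/10351280 ≈ -20939.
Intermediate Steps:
Z = -57 (Z = -78 + 21 = -57)
u = -3760 (u = -47*80 = -3760)
P(E, k) = 32
(P(70, Z) - 1*20969) + (14441/u - 11682/(-5506)) = (32 - 1*20969) + (14441/(-3760) - 11682/(-5506)) = (32 - 20969) + (14441*(-1/3760) - 11682*(-1/5506)) = -20937 + (-14441/3760 + 5841/2753) = -20937 - 17793913/10351280 = -216742543273/10351280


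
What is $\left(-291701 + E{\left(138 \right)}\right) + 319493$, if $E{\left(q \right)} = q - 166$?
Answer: $27764$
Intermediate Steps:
$E{\left(q \right)} = -166 + q$
$\left(-291701 + E{\left(138 \right)}\right) + 319493 = \left(-291701 + \left(-166 + 138\right)\right) + 319493 = \left(-291701 - 28\right) + 319493 = -291729 + 319493 = 27764$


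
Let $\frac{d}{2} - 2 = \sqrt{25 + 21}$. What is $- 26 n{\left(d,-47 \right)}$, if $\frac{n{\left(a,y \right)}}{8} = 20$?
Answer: $-4160$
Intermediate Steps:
$d = 4 + 2 \sqrt{46}$ ($d = 4 + 2 \sqrt{25 + 21} = 4 + 2 \sqrt{46} \approx 17.565$)
$n{\left(a,y \right)} = 160$ ($n{\left(a,y \right)} = 8 \cdot 20 = 160$)
$- 26 n{\left(d,-47 \right)} = \left(-26\right) 160 = -4160$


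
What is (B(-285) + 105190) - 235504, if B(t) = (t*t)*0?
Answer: -130314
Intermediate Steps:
B(t) = 0 (B(t) = t²*0 = 0)
(B(-285) + 105190) - 235504 = (0 + 105190) - 235504 = 105190 - 235504 = -130314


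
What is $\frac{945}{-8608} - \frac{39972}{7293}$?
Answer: $- \frac{116990287}{20926048} \approx -5.5907$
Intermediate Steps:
$\frac{945}{-8608} - \frac{39972}{7293} = 945 \left(- \frac{1}{8608}\right) - \frac{13324}{2431} = - \frac{945}{8608} - \frac{13324}{2431} = - \frac{116990287}{20926048}$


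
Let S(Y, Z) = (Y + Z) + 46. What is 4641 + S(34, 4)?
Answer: 4725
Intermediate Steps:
S(Y, Z) = 46 + Y + Z
4641 + S(34, 4) = 4641 + (46 + 34 + 4) = 4641 + 84 = 4725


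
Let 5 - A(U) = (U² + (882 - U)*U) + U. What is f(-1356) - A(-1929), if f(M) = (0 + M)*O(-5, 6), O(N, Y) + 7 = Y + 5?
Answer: -1708736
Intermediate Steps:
O(N, Y) = -2 + Y (O(N, Y) = -7 + (Y + 5) = -7 + (5 + Y) = -2 + Y)
A(U) = 5 - U - U² - U*(882 - U) (A(U) = 5 - ((U² + (882 - U)*U) + U) = 5 - ((U² + U*(882 - U)) + U) = 5 - (U + U² + U*(882 - U)) = 5 + (-U - U² - U*(882 - U)) = 5 - U - U² - U*(882 - U))
f(M) = 4*M (f(M) = (0 + M)*(-2 + 6) = M*4 = 4*M)
f(-1356) - A(-1929) = 4*(-1356) - (5 - 883*(-1929)) = -5424 - (5 + 1703307) = -5424 - 1*1703312 = -5424 - 1703312 = -1708736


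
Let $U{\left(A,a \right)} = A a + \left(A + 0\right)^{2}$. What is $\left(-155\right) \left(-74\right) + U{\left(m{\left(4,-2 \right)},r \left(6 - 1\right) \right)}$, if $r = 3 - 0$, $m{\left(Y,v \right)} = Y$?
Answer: $11546$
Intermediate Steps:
$r = 3$ ($r = 3 + 0 = 3$)
$U{\left(A,a \right)} = A^{2} + A a$ ($U{\left(A,a \right)} = A a + A^{2} = A^{2} + A a$)
$\left(-155\right) \left(-74\right) + U{\left(m{\left(4,-2 \right)},r \left(6 - 1\right) \right)} = \left(-155\right) \left(-74\right) + 4 \left(4 + 3 \left(6 - 1\right)\right) = 11470 + 4 \left(4 + 3 \cdot 5\right) = 11470 + 4 \left(4 + 15\right) = 11470 + 4 \cdot 19 = 11470 + 76 = 11546$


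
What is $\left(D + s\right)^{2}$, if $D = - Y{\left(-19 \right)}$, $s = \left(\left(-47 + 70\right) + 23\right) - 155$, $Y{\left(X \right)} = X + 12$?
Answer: $10404$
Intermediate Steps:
$Y{\left(X \right)} = 12 + X$
$s = -109$ ($s = \left(23 + 23\right) - 155 = 46 - 155 = -109$)
$D = 7$ ($D = - (12 - 19) = \left(-1\right) \left(-7\right) = 7$)
$\left(D + s\right)^{2} = \left(7 - 109\right)^{2} = \left(-102\right)^{2} = 10404$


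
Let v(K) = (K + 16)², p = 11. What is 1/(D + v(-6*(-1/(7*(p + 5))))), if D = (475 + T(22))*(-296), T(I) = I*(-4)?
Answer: -3136/358426871 ≈ -8.7493e-6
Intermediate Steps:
T(I) = -4*I
D = -114552 (D = (475 - 4*22)*(-296) = (475 - 88)*(-296) = 387*(-296) = -114552)
v(K) = (16 + K)²
1/(D + v(-6*(-1/(7*(p + 5))))) = 1/(-114552 + (16 - 6*(-1/(7*(11 + 5))))²) = 1/(-114552 + (16 - 6/((-7*16)))²) = 1/(-114552 + (16 - 6/(-112))²) = 1/(-114552 + (16 - 6*(-1/112))²) = 1/(-114552 + (16 + 3/56)²) = 1/(-114552 + (899/56)²) = 1/(-114552 + 808201/3136) = 1/(-358426871/3136) = -3136/358426871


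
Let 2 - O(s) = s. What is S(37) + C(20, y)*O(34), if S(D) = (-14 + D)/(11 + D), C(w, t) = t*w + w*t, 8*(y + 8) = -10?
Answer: 568343/48 ≈ 11840.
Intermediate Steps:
y = -37/4 (y = -8 + (⅛)*(-10) = -8 - 5/4 = -37/4 ≈ -9.2500)
O(s) = 2 - s
C(w, t) = 2*t*w (C(w, t) = t*w + t*w = 2*t*w)
S(D) = (-14 + D)/(11 + D)
S(37) + C(20, y)*O(34) = (-14 + 37)/(11 + 37) + (2*(-37/4)*20)*(2 - 1*34) = 23/48 - 370*(2 - 34) = (1/48)*23 - 370*(-32) = 23/48 + 11840 = 568343/48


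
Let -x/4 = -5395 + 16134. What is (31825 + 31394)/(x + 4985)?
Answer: -21073/12657 ≈ -1.6649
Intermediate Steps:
x = -42956 (x = -4*(-5395 + 16134) = -4*10739 = -42956)
(31825 + 31394)/(x + 4985) = (31825 + 31394)/(-42956 + 4985) = 63219/(-37971) = 63219*(-1/37971) = -21073/12657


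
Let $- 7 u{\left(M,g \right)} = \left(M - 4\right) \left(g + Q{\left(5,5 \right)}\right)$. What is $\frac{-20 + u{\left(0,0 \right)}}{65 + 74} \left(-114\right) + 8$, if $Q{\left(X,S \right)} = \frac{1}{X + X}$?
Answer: $\frac{118492}{4865} \approx 24.356$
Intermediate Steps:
$Q{\left(X,S \right)} = \frac{1}{2 X}$
$u{\left(M,g \right)} = - \frac{\left(-4 + M\right) \left(\frac{1}{10} + g\right)}{7}$ ($u{\left(M,g \right)} = - \frac{\left(M - 4\right) \left(g + \frac{1}{2 \cdot 5}\right)}{7} = - \frac{\left(-4 + M\right) \left(g + \frac{1}{2} \cdot \frac{1}{5}\right)}{7} = - \frac{\left(-4 + M\right) \left(g + \frac{1}{10}\right)}{7} = - \frac{\left(-4 + M\right) \left(\frac{1}{10} + g\right)}{7}$)
$\frac{-20 + u{\left(0,0 \right)}}{65 + 74} \left(-114\right) + 8 = \frac{-20 + \left(\frac{2}{35} - 0 + \frac{4}{7} \cdot 0 - 0 \cdot 0\right)}{65 + 74} \left(-114\right) + 8 = \frac{-20 + \left(\frac{2}{35} + 0 + 0 + 0\right)}{139} \left(-114\right) + 8 = \left(-20 + \frac{2}{35}\right) \frac{1}{139} \left(-114\right) + 8 = \left(- \frac{698}{35}\right) \frac{1}{139} \left(-114\right) + 8 = \left(- \frac{698}{4865}\right) \left(-114\right) + 8 = \frac{79572}{4865} + 8 = \frac{118492}{4865}$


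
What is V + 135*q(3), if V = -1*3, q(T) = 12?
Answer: 1617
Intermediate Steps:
V = -3
V + 135*q(3) = -3 + 135*12 = -3 + 1620 = 1617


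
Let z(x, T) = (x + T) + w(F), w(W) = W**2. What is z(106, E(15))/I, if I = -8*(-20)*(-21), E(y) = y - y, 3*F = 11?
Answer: -215/6048 ≈ -0.035549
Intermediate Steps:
F = 11/3 (F = (1/3)*11 = 11/3 ≈ 3.6667)
E(y) = 0
I = -3360 (I = 160*(-21) = -3360)
z(x, T) = 121/9 + T + x (z(x, T) = (x + T) + (11/3)**2 = (T + x) + 121/9 = 121/9 + T + x)
z(106, E(15))/I = (121/9 + 0 + 106)/(-3360) = (1075/9)*(-1/3360) = -215/6048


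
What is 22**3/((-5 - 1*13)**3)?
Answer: -1331/729 ≈ -1.8258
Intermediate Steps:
22**3/((-5 - 1*13)**3) = 10648/((-5 - 13)**3) = 10648/((-18)**3) = 10648/(-5832) = 10648*(-1/5832) = -1331/729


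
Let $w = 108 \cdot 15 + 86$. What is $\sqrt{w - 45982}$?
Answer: $2 i \sqrt{11069} \approx 210.42 i$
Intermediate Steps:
$w = 1706$ ($w = 1620 + 86 = 1706$)
$\sqrt{w - 45982} = \sqrt{1706 - 45982} = \sqrt{-44276} = 2 i \sqrt{11069}$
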